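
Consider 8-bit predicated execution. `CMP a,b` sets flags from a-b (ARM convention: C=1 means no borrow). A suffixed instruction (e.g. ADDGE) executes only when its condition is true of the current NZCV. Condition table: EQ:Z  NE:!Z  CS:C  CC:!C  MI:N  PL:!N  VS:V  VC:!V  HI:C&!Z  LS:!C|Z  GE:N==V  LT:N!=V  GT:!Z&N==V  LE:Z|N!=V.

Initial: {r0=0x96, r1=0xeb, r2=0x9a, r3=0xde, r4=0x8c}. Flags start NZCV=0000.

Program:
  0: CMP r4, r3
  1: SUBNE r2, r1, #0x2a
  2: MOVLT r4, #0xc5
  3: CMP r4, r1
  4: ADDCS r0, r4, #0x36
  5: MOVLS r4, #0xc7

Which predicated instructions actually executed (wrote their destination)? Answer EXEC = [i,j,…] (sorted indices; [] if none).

0: ✓ CMP  NZCV=1000
1: ✓ SUBNE  r2←0xc1
2: ✓ MOVLT  r4←0xc5
3: ✓ CMP  NZCV=1000
4: · ADDCS
5: ✓ MOVLS  r4←0xc7

EXEC = [1,2,5]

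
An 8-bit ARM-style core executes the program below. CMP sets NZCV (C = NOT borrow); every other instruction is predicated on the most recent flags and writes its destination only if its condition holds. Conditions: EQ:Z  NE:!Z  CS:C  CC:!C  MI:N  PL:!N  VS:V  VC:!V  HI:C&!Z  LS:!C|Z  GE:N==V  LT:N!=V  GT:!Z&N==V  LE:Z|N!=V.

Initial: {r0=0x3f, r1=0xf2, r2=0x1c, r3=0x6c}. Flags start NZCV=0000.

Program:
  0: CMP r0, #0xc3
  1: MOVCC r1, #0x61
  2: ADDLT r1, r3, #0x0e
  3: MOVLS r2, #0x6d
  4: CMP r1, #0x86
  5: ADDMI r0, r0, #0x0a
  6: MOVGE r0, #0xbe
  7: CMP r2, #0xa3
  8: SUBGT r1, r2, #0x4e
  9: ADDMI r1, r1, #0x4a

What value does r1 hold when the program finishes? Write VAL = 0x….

VAL = 0x69

[0] flags=0000 → (cmp)
[1] flags=0000 CC?T → r1=0x61
[2] flags=0000 LT?F → skip
[3] flags=0000 LS?T → r2=0x6d
[4] flags=1001 → (cmp)
[5] flags=1001 MI?T → r0=0x49
[6] flags=1001 GE?T → r0=0xbe
[7] flags=1001 → (cmp)
[8] flags=1001 GT?T → r1=0x1f
[9] flags=1001 MI?T → r1=0x69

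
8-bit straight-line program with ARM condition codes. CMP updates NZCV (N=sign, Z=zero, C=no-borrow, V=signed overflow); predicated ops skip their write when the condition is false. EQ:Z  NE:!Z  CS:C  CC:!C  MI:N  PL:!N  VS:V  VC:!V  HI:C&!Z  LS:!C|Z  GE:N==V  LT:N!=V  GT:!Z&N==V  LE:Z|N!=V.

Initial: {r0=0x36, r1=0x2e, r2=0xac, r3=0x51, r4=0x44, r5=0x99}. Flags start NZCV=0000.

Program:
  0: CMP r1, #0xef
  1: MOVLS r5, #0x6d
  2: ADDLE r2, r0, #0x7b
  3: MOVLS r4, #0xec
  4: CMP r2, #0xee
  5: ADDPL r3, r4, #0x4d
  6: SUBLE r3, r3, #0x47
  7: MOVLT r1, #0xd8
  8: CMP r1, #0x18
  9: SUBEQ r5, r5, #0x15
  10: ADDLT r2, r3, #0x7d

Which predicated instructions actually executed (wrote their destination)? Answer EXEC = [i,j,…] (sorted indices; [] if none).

EXEC = [1,3,6,7,10]

[0] flags=0000 → (cmp)
[1] flags=0000 LS?T → r5=0x6d
[2] flags=0000 LE?F → skip
[3] flags=0000 LS?T → r4=0xec
[4] flags=1000 → (cmp)
[5] flags=1000 PL?F → skip
[6] flags=1000 LE?T → r3=0x0a
[7] flags=1000 LT?T → r1=0xd8
[8] flags=1010 → (cmp)
[9] flags=1010 EQ?F → skip
[10] flags=1010 LT?T → r2=0x87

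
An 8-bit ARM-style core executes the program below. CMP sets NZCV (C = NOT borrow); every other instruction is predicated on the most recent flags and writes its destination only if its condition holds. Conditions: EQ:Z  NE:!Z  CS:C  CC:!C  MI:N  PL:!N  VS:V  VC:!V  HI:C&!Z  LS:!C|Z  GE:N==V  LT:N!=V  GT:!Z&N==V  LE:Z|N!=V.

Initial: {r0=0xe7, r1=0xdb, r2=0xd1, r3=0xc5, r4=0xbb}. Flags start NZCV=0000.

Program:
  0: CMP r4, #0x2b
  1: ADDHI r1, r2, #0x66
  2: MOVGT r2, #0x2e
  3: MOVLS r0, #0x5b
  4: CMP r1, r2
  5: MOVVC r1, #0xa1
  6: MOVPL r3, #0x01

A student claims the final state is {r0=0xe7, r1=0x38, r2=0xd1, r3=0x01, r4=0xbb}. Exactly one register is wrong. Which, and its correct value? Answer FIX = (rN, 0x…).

[0] flags=1010 → (cmp)
[1] flags=1010 HI?T → r1=0x37
[2] flags=1010 GT?F → skip
[3] flags=1010 LS?F → skip
[4] flags=0000 → (cmp)
[5] flags=0000 VC?T → r1=0xa1
[6] flags=0000 PL?T → r3=0x01

FIX = (r1, 0xa1)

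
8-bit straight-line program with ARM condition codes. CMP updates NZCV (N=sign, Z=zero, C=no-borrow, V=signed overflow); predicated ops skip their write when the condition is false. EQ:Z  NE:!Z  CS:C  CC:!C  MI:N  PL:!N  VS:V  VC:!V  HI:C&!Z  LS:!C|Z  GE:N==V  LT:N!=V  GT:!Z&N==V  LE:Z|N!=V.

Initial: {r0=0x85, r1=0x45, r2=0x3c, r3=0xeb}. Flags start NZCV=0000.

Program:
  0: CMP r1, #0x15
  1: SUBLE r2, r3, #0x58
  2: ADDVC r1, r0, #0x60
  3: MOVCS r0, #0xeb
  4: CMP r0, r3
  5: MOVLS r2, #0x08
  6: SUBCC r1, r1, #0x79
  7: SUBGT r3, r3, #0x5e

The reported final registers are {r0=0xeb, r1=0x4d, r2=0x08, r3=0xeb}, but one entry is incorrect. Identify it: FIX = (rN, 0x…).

FIX = (r1, 0xe5)

[0] flags=0010 → (cmp)
[1] flags=0010 LE?F → skip
[2] flags=0010 VC?T → r1=0xe5
[3] flags=0010 CS?T → r0=0xeb
[4] flags=0110 → (cmp)
[5] flags=0110 LS?T → r2=0x08
[6] flags=0110 CC?F → skip
[7] flags=0110 GT?F → skip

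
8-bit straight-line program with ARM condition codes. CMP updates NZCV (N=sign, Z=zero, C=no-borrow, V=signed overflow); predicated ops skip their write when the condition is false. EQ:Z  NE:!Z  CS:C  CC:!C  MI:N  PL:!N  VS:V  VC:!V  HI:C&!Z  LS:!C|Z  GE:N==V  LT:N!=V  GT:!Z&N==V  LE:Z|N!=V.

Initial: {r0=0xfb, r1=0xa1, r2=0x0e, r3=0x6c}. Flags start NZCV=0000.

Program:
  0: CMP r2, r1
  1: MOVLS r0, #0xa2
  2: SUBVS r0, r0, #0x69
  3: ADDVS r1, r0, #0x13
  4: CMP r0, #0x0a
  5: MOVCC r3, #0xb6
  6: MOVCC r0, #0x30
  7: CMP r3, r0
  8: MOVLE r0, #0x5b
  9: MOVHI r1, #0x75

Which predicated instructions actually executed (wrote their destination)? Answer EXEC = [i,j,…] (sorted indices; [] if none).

0: ✓ CMP  NZCV=0000
1: ✓ MOVLS  r0←0xa2
2: · SUBVS
3: · ADDVS
4: ✓ CMP  NZCV=1010
5: · MOVCC
6: · MOVCC
7: ✓ CMP  NZCV=1001
8: · MOVLE
9: · MOVHI

EXEC = [1]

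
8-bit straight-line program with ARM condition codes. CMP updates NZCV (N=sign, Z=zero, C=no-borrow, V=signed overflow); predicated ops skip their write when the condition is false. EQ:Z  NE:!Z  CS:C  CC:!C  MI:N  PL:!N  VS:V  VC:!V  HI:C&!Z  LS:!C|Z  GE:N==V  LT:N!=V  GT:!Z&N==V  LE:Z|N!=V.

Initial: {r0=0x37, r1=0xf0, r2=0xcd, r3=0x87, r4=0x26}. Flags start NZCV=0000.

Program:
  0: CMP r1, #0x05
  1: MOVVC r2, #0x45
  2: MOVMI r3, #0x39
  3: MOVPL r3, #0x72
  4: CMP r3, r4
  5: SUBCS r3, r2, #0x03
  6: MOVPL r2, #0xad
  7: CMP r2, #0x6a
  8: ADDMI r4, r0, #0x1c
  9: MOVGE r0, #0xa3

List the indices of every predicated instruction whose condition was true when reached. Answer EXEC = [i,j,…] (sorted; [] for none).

EXEC = [1,2,5,6]

[0] flags=1010 → (cmp)
[1] flags=1010 VC?T → r2=0x45
[2] flags=1010 MI?T → r3=0x39
[3] flags=1010 PL?F → skip
[4] flags=0010 → (cmp)
[5] flags=0010 CS?T → r3=0x42
[6] flags=0010 PL?T → r2=0xad
[7] flags=0011 → (cmp)
[8] flags=0011 MI?F → skip
[9] flags=0011 GE?F → skip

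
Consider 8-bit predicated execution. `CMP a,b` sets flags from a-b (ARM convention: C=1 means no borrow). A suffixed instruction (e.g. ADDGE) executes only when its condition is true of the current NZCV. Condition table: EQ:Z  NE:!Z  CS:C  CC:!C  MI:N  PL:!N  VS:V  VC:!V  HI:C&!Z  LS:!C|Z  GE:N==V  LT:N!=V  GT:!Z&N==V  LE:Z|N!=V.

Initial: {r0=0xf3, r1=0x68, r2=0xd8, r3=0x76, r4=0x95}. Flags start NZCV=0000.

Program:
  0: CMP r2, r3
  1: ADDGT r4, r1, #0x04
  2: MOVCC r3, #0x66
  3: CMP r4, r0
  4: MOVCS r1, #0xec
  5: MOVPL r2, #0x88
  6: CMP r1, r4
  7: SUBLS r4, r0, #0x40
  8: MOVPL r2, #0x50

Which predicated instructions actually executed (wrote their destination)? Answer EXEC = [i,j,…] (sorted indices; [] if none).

0: ✓ CMP  NZCV=0011
1: · ADDGT
2: · MOVCC
3: ✓ CMP  NZCV=1000
4: · MOVCS
5: · MOVPL
6: ✓ CMP  NZCV=1001
7: ✓ SUBLS  r4←0xb3
8: · MOVPL

EXEC = [7]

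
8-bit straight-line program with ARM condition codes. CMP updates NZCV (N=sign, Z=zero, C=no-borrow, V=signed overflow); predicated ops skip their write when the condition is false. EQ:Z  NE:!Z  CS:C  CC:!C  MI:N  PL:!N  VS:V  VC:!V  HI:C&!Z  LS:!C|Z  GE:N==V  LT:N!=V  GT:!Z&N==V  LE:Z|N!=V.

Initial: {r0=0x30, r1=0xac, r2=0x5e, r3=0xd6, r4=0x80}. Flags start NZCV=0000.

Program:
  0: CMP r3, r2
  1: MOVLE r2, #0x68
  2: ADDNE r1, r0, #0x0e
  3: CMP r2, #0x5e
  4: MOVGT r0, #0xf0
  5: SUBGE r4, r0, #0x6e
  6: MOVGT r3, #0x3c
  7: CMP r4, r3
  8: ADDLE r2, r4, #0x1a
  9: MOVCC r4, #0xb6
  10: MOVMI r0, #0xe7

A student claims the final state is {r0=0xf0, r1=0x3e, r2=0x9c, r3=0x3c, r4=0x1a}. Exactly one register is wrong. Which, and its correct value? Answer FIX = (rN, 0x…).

0: ✓ CMP  NZCV=0011
1: ✓ MOVLE  r2←0x68
2: ✓ ADDNE  r1←0x3e
3: ✓ CMP  NZCV=0010
4: ✓ MOVGT  r0←0xf0
5: ✓ SUBGE  r4←0x82
6: ✓ MOVGT  r3←0x3c
7: ✓ CMP  NZCV=0011
8: ✓ ADDLE  r2←0x9c
9: · MOVCC
10: · MOVMI

FIX = (r4, 0x82)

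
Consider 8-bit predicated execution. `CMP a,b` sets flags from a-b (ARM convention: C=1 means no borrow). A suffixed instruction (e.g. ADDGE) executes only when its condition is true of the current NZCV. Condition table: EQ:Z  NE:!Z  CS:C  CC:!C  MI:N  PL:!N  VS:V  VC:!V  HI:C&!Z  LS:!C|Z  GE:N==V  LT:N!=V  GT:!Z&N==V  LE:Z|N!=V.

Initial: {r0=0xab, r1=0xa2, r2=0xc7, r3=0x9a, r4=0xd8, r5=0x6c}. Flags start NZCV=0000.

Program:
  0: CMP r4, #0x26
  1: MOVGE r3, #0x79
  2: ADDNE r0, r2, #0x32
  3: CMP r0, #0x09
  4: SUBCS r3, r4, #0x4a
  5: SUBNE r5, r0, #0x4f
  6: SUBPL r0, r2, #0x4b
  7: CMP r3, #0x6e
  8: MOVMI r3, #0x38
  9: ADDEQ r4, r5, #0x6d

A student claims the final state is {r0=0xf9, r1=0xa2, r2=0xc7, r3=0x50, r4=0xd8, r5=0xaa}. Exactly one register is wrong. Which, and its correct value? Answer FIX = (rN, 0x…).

0: ✓ CMP  NZCV=1010
1: · MOVGE
2: ✓ ADDNE  r0←0xf9
3: ✓ CMP  NZCV=1010
4: ✓ SUBCS  r3←0x8e
5: ✓ SUBNE  r5←0xaa
6: · SUBPL
7: ✓ CMP  NZCV=0011
8: · MOVMI
9: · ADDEQ

FIX = (r3, 0x8e)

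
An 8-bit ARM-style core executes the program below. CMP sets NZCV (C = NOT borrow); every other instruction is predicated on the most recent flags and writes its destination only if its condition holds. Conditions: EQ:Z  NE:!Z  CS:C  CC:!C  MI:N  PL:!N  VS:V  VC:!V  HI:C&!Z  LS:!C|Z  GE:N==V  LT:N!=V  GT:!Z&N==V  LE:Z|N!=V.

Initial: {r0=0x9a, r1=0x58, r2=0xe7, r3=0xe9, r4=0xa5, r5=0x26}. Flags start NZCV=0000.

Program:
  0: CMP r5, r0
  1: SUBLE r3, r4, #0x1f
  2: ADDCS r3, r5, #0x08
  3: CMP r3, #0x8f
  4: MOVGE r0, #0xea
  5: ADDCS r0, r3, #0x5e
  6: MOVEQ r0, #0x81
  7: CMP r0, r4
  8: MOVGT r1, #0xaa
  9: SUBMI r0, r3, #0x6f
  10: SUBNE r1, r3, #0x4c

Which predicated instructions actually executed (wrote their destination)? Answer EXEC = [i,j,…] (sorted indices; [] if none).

EXEC = [4,5,8,9,10]

0: ✓ CMP  NZCV=1001
1: · SUBLE
2: · ADDCS
3: ✓ CMP  NZCV=0010
4: ✓ MOVGE  r0←0xea
5: ✓ ADDCS  r0←0x47
6: · MOVEQ
7: ✓ CMP  NZCV=1001
8: ✓ MOVGT  r1←0xaa
9: ✓ SUBMI  r0←0x7a
10: ✓ SUBNE  r1←0x9d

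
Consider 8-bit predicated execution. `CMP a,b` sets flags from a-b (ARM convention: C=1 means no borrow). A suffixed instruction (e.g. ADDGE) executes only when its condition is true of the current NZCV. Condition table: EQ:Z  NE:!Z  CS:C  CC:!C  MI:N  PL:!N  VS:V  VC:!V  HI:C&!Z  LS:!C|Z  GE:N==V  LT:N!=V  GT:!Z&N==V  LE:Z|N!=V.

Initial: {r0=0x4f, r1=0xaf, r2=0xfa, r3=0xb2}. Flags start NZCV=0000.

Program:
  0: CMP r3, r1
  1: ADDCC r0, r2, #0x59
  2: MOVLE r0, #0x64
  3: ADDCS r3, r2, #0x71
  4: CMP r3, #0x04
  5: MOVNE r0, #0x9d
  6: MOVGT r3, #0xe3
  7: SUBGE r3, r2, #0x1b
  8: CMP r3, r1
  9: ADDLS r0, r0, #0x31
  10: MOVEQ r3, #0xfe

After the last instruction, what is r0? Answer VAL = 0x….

0: ✓ CMP  NZCV=0010
1: · ADDCC
2: · MOVLE
3: ✓ ADDCS  r3←0x6b
4: ✓ CMP  NZCV=0010
5: ✓ MOVNE  r0←0x9d
6: ✓ MOVGT  r3←0xe3
7: ✓ SUBGE  r3←0xdf
8: ✓ CMP  NZCV=0010
9: · ADDLS
10: · MOVEQ

VAL = 0x9d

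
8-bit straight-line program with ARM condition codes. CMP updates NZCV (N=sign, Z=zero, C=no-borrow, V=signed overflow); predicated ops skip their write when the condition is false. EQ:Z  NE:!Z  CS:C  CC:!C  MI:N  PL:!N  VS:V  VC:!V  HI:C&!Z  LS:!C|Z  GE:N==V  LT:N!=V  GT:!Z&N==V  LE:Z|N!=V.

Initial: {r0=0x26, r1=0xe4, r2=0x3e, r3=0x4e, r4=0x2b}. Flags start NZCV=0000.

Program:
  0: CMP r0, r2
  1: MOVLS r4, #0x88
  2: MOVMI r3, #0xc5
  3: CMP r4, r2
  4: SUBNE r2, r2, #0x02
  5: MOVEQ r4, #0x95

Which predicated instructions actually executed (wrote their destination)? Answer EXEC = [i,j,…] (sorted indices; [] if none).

EXEC = [1,2,4]

0: ✓ CMP  NZCV=1000
1: ✓ MOVLS  r4←0x88
2: ✓ MOVMI  r3←0xc5
3: ✓ CMP  NZCV=0011
4: ✓ SUBNE  r2←0x3c
5: · MOVEQ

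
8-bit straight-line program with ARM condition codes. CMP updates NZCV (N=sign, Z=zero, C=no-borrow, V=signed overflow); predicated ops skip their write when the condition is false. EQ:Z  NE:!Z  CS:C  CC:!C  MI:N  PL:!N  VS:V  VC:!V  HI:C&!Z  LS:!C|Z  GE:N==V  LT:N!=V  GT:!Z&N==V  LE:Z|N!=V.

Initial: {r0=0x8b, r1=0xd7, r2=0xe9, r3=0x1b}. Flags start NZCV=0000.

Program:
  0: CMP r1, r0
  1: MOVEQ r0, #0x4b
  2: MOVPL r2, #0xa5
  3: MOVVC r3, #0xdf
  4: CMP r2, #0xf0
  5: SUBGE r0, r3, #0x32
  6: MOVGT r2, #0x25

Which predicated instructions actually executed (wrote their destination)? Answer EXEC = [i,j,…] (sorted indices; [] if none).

EXEC = [2,3]

[0] flags=0010 → (cmp)
[1] flags=0010 EQ?F → skip
[2] flags=0010 PL?T → r2=0xa5
[3] flags=0010 VC?T → r3=0xdf
[4] flags=1000 → (cmp)
[5] flags=1000 GE?F → skip
[6] flags=1000 GT?F → skip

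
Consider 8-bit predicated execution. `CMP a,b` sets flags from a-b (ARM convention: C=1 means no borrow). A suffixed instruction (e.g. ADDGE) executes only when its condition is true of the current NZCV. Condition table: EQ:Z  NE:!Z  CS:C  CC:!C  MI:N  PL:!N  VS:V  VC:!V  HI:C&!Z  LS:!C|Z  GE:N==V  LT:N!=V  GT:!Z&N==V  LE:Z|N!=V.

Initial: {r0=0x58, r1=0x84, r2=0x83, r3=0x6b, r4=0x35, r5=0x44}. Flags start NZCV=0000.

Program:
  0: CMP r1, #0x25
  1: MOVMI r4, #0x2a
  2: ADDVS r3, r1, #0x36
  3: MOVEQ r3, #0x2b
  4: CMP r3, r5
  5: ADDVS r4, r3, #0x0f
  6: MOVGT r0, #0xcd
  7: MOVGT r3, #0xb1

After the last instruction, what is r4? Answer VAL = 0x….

[0] flags=0011 → (cmp)
[1] flags=0011 MI?F → skip
[2] flags=0011 VS?T → r3=0xba
[3] flags=0011 EQ?F → skip
[4] flags=0011 → (cmp)
[5] flags=0011 VS?T → r4=0xc9
[6] flags=0011 GT?F → skip
[7] flags=0011 GT?F → skip

VAL = 0xc9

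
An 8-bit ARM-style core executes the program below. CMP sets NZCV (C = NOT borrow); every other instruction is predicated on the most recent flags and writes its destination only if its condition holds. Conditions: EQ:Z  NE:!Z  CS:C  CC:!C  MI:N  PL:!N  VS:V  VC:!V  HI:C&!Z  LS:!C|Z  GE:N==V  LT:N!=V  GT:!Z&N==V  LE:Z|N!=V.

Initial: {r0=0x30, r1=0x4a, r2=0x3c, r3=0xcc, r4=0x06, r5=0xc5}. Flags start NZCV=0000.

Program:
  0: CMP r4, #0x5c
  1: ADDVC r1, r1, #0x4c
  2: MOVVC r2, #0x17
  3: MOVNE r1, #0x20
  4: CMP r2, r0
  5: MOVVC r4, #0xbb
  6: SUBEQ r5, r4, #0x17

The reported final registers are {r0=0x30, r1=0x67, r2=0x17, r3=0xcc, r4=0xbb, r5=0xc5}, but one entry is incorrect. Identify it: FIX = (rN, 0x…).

FIX = (r1, 0x20)

0: ✓ CMP  NZCV=1000
1: ✓ ADDVC  r1←0x96
2: ✓ MOVVC  r2←0x17
3: ✓ MOVNE  r1←0x20
4: ✓ CMP  NZCV=1000
5: ✓ MOVVC  r4←0xbb
6: · SUBEQ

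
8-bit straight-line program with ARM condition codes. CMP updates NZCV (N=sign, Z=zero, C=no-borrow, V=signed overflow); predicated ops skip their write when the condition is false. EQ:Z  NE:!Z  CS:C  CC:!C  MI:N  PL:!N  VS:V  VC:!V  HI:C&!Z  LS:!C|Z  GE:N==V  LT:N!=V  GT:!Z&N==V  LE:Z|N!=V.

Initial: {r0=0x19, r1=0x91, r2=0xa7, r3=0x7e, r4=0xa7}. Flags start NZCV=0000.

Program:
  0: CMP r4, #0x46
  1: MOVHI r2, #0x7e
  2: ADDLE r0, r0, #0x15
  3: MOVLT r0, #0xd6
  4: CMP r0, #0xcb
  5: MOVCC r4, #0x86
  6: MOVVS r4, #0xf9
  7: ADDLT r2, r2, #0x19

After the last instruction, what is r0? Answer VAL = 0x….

[0] flags=0011 → (cmp)
[1] flags=0011 HI?T → r2=0x7e
[2] flags=0011 LE?T → r0=0x2e
[3] flags=0011 LT?T → r0=0xd6
[4] flags=0010 → (cmp)
[5] flags=0010 CC?F → skip
[6] flags=0010 VS?F → skip
[7] flags=0010 LT?F → skip

VAL = 0xd6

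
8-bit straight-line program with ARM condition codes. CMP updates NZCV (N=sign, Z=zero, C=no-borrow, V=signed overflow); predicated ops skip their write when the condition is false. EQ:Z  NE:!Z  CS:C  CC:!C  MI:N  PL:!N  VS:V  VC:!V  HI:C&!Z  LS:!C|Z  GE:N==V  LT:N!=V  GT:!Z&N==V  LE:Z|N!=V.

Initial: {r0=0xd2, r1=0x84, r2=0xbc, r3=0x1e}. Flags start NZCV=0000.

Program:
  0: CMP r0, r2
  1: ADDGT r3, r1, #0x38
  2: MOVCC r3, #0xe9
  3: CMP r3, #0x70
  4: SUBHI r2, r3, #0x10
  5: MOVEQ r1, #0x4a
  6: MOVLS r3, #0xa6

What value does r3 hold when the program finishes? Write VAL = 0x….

[0] flags=0010 → (cmp)
[1] flags=0010 GT?T → r3=0xbc
[2] flags=0010 CC?F → skip
[3] flags=0011 → (cmp)
[4] flags=0011 HI?T → r2=0xac
[5] flags=0011 EQ?F → skip
[6] flags=0011 LS?F → skip

VAL = 0xbc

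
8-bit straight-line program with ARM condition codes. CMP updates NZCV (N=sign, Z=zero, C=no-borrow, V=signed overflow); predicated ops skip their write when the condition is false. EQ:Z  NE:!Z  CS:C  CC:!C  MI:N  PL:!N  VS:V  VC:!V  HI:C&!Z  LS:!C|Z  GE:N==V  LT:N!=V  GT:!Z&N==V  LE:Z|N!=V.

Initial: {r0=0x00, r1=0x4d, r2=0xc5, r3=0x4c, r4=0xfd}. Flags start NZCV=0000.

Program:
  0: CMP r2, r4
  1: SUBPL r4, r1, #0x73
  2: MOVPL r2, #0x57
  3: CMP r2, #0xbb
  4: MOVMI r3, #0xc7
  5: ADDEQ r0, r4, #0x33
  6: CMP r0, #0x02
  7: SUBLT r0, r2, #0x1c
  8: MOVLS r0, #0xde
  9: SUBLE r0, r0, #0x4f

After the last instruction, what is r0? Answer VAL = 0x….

0: ✓ CMP  NZCV=1000
1: · SUBPL
2: · MOVPL
3: ✓ CMP  NZCV=0010
4: · MOVMI
5: · ADDEQ
6: ✓ CMP  NZCV=1000
7: ✓ SUBLT  r0←0xa9
8: ✓ MOVLS  r0←0xde
9: ✓ SUBLE  r0←0x8f

VAL = 0x8f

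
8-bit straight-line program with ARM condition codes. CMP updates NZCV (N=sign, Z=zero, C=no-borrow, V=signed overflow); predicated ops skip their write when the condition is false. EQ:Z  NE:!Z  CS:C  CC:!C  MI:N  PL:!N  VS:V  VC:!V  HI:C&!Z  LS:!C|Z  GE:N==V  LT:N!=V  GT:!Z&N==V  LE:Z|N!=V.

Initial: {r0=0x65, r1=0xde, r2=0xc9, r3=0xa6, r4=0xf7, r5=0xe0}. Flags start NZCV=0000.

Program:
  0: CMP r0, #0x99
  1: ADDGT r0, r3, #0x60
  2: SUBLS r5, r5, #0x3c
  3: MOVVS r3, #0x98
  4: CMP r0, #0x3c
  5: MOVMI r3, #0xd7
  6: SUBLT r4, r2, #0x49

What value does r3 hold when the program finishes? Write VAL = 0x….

VAL = 0xd7

0: ✓ CMP  NZCV=1001
1: ✓ ADDGT  r0←0x06
2: ✓ SUBLS  r5←0xa4
3: ✓ MOVVS  r3←0x98
4: ✓ CMP  NZCV=1000
5: ✓ MOVMI  r3←0xd7
6: ✓ SUBLT  r4←0x80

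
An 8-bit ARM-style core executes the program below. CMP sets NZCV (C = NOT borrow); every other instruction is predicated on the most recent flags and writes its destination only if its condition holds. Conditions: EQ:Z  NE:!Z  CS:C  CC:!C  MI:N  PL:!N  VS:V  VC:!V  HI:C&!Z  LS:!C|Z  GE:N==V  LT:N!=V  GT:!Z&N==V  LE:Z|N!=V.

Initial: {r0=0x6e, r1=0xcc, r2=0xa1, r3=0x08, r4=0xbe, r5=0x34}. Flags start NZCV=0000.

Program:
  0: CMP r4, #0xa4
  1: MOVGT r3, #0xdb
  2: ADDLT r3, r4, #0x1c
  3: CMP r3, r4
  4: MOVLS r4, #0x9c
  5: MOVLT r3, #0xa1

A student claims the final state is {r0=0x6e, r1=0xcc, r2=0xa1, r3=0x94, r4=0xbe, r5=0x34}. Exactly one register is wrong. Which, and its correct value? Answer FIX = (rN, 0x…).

FIX = (r3, 0xdb)

0: ✓ CMP  NZCV=0010
1: ✓ MOVGT  r3←0xdb
2: · ADDLT
3: ✓ CMP  NZCV=0010
4: · MOVLS
5: · MOVLT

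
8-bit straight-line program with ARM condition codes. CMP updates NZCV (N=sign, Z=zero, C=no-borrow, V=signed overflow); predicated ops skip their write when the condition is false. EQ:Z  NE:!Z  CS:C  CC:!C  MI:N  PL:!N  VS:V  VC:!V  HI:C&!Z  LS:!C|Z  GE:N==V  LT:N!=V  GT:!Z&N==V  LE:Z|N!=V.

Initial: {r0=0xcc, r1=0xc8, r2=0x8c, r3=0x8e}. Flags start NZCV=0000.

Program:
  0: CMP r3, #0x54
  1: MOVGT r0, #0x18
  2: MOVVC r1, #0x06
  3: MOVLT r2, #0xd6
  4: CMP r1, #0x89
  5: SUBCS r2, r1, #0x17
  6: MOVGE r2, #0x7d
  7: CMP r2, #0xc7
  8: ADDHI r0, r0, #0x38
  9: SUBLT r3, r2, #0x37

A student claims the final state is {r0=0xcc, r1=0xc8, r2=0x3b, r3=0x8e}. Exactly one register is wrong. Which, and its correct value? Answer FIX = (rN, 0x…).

0: ✓ CMP  NZCV=0011
1: · MOVGT
2: · MOVVC
3: ✓ MOVLT  r2←0xd6
4: ✓ CMP  NZCV=0010
5: ✓ SUBCS  r2←0xb1
6: ✓ MOVGE  r2←0x7d
7: ✓ CMP  NZCV=1001
8: · ADDHI
9: · SUBLT

FIX = (r2, 0x7d)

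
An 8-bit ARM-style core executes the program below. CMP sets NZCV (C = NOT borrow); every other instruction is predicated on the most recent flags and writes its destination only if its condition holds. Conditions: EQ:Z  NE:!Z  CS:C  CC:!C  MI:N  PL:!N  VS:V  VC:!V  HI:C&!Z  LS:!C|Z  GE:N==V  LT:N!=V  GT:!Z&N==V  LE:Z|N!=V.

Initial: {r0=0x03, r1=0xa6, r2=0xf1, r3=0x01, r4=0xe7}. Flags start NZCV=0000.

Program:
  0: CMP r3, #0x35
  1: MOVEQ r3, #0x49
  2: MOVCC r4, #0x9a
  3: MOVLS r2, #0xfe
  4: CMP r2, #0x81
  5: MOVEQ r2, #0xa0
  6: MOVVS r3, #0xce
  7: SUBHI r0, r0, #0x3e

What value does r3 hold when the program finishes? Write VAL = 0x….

0: ✓ CMP  NZCV=1000
1: · MOVEQ
2: ✓ MOVCC  r4←0x9a
3: ✓ MOVLS  r2←0xfe
4: ✓ CMP  NZCV=0010
5: · MOVEQ
6: · MOVVS
7: ✓ SUBHI  r0←0xc5

VAL = 0x01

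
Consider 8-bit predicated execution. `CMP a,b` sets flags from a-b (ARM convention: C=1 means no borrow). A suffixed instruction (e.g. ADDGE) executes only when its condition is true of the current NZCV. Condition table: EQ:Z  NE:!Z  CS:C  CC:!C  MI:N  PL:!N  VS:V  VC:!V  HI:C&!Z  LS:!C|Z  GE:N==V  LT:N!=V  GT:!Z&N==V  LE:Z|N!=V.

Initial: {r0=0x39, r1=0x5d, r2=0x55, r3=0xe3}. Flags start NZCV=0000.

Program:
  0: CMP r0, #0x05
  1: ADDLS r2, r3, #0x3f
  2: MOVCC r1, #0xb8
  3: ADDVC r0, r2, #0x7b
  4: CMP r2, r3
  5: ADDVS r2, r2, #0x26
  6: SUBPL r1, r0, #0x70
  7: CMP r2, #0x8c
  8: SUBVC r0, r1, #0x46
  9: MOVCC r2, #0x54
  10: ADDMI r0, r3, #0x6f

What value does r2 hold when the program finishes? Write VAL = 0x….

VAL = 0x54

0: ✓ CMP  NZCV=0010
1: · ADDLS
2: · MOVCC
3: ✓ ADDVC  r0←0xd0
4: ✓ CMP  NZCV=0000
5: · ADDVS
6: ✓ SUBPL  r1←0x60
7: ✓ CMP  NZCV=1001
8: · SUBVC
9: ✓ MOVCC  r2←0x54
10: ✓ ADDMI  r0←0x52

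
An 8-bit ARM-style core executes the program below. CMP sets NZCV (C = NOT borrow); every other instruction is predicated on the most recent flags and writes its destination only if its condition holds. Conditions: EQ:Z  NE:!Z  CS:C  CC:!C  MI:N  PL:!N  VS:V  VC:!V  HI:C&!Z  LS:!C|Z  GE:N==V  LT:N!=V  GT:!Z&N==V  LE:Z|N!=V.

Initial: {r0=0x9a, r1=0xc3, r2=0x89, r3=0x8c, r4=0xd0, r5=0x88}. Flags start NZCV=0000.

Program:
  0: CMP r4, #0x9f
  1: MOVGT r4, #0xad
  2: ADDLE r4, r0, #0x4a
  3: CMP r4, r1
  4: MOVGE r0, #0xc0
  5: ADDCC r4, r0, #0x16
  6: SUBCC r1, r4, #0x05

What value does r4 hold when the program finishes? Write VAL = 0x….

VAL = 0xb0

[0] flags=0010 → (cmp)
[1] flags=0010 GT?T → r4=0xad
[2] flags=0010 LE?F → skip
[3] flags=1000 → (cmp)
[4] flags=1000 GE?F → skip
[5] flags=1000 CC?T → r4=0xb0
[6] flags=1000 CC?T → r1=0xab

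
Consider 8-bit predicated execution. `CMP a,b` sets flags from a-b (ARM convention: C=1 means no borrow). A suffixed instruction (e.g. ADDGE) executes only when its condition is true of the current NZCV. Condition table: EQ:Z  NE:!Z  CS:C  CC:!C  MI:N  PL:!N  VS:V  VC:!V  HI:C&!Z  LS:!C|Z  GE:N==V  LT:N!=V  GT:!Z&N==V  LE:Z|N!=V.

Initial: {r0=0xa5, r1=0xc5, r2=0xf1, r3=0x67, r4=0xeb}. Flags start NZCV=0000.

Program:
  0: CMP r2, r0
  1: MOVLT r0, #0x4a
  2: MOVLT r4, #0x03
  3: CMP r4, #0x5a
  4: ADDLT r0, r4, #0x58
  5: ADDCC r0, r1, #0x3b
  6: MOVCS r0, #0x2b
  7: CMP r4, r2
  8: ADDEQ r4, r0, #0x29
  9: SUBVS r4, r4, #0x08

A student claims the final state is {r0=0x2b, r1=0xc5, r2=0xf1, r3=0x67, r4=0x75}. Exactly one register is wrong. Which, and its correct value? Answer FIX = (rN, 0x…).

FIX = (r4, 0xeb)

0: ✓ CMP  NZCV=0010
1: · MOVLT
2: · MOVLT
3: ✓ CMP  NZCV=1010
4: ✓ ADDLT  r0←0x43
5: · ADDCC
6: ✓ MOVCS  r0←0x2b
7: ✓ CMP  NZCV=1000
8: · ADDEQ
9: · SUBVS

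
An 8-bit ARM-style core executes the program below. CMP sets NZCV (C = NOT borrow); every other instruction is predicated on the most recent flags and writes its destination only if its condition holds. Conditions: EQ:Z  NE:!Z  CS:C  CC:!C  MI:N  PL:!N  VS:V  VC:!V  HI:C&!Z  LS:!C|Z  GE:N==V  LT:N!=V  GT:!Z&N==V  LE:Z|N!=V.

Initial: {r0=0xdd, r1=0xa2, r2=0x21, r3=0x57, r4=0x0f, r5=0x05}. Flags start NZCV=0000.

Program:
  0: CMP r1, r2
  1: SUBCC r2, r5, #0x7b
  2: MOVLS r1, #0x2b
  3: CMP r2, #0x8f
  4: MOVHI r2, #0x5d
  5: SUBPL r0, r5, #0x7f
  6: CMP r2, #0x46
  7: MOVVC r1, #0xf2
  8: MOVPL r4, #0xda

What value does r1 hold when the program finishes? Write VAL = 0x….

0: ✓ CMP  NZCV=1010
1: · SUBCC
2: · MOVLS
3: ✓ CMP  NZCV=1001
4: · MOVHI
5: · SUBPL
6: ✓ CMP  NZCV=1000
7: ✓ MOVVC  r1←0xf2
8: · MOVPL

VAL = 0xf2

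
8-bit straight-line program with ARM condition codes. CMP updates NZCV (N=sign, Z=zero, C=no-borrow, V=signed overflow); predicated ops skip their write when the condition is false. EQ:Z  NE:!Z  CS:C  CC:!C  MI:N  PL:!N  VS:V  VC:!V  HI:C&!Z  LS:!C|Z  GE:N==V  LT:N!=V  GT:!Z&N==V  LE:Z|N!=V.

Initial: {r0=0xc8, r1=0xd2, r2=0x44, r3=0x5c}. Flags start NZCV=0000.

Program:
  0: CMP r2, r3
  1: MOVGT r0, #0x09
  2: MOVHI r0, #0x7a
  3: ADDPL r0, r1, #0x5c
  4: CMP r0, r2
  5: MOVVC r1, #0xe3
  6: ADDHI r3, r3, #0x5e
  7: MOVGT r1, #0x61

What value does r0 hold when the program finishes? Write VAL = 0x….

[0] flags=1000 → (cmp)
[1] flags=1000 GT?F → skip
[2] flags=1000 HI?F → skip
[3] flags=1000 PL?F → skip
[4] flags=1010 → (cmp)
[5] flags=1010 VC?T → r1=0xe3
[6] flags=1010 HI?T → r3=0xba
[7] flags=1010 GT?F → skip

VAL = 0xc8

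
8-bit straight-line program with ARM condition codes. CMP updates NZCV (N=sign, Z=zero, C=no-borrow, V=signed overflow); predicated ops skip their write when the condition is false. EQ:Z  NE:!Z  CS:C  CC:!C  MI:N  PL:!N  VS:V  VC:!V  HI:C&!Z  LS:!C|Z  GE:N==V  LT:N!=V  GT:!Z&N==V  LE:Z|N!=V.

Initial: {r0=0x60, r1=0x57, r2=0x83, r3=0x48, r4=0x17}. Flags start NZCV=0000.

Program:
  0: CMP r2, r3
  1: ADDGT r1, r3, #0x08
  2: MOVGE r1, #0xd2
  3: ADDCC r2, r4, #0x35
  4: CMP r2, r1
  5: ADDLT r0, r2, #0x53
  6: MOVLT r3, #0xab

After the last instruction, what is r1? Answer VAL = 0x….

0: ✓ CMP  NZCV=0011
1: · ADDGT
2: · MOVGE
3: · ADDCC
4: ✓ CMP  NZCV=0011
5: ✓ ADDLT  r0←0xd6
6: ✓ MOVLT  r3←0xab

VAL = 0x57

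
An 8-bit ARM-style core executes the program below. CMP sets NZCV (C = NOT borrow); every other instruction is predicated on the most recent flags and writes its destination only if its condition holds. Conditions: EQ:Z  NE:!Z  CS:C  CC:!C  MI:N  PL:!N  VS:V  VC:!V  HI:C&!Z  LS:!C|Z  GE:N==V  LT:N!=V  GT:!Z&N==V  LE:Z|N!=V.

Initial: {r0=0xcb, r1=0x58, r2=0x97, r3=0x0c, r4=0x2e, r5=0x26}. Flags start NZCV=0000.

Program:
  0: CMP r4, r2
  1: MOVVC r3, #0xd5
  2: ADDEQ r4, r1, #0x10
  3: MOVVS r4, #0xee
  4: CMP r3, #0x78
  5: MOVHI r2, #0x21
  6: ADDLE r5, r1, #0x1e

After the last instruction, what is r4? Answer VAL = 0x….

0: ✓ CMP  NZCV=1001
1: · MOVVC
2: · ADDEQ
3: ✓ MOVVS  r4←0xee
4: ✓ CMP  NZCV=1000
5: · MOVHI
6: ✓ ADDLE  r5←0x76

VAL = 0xee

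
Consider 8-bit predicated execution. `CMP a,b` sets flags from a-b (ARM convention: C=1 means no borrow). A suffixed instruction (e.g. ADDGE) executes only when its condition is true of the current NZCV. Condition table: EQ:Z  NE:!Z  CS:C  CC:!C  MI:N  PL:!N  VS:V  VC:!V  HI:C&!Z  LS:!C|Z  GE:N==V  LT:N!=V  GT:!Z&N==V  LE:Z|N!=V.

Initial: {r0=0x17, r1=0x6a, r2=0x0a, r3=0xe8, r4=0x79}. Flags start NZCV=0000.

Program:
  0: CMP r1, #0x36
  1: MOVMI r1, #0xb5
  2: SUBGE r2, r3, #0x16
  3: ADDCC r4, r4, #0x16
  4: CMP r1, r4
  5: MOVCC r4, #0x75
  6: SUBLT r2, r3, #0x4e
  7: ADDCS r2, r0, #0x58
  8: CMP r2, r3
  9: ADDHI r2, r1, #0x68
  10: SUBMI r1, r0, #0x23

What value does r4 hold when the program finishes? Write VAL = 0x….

0: ✓ CMP  NZCV=0010
1: · MOVMI
2: ✓ SUBGE  r2←0xd2
3: · ADDCC
4: ✓ CMP  NZCV=1000
5: ✓ MOVCC  r4←0x75
6: ✓ SUBLT  r2←0x9a
7: · ADDCS
8: ✓ CMP  NZCV=1000
9: · ADDHI
10: ✓ SUBMI  r1←0xf4

VAL = 0x75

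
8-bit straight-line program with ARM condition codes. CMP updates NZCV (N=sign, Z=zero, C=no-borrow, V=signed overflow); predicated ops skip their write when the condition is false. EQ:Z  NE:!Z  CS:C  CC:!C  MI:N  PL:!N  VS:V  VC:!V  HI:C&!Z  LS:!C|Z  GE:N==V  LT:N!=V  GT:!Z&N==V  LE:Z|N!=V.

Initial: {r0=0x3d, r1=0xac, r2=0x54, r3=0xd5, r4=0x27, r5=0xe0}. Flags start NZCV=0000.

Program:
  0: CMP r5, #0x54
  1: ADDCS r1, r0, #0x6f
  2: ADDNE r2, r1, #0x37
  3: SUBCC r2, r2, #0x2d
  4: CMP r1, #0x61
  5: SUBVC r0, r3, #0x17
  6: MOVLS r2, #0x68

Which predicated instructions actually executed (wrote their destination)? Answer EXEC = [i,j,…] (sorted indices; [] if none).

EXEC = [1,2]

0: ✓ CMP  NZCV=1010
1: ✓ ADDCS  r1←0xac
2: ✓ ADDNE  r2←0xe3
3: · SUBCC
4: ✓ CMP  NZCV=0011
5: · SUBVC
6: · MOVLS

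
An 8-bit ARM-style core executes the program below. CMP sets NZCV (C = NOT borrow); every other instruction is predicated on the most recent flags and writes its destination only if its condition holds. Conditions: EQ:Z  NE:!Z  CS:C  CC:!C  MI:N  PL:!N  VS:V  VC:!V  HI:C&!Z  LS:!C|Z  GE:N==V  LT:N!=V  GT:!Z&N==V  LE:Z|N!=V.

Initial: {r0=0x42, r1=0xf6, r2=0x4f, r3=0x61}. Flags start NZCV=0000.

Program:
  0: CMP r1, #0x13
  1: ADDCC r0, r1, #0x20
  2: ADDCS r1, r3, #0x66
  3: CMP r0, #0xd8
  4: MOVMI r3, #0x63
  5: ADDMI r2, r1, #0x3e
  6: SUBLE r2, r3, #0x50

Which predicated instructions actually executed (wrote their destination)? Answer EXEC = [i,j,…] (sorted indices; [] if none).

0: ✓ CMP  NZCV=1010
1: · ADDCC
2: ✓ ADDCS  r1←0xc7
3: ✓ CMP  NZCV=0000
4: · MOVMI
5: · ADDMI
6: · SUBLE

EXEC = [2]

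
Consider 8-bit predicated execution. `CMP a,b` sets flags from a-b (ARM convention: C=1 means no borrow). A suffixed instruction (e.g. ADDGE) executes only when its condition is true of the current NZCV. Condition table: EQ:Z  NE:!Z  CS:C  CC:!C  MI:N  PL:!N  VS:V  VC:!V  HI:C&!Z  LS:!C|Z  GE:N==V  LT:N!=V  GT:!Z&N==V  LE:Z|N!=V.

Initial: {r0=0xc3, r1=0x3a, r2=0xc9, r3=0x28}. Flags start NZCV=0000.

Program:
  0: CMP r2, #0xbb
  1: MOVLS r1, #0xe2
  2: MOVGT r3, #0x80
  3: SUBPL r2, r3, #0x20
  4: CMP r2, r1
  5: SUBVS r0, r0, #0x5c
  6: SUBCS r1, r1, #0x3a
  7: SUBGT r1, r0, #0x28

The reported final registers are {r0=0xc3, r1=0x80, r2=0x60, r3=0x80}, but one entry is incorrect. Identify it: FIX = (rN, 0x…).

FIX = (r1, 0x9b)

[0] flags=0010 → (cmp)
[1] flags=0010 LS?F → skip
[2] flags=0010 GT?T → r3=0x80
[3] flags=0010 PL?T → r2=0x60
[4] flags=0010 → (cmp)
[5] flags=0010 VS?F → skip
[6] flags=0010 CS?T → r1=0x00
[7] flags=0010 GT?T → r1=0x9b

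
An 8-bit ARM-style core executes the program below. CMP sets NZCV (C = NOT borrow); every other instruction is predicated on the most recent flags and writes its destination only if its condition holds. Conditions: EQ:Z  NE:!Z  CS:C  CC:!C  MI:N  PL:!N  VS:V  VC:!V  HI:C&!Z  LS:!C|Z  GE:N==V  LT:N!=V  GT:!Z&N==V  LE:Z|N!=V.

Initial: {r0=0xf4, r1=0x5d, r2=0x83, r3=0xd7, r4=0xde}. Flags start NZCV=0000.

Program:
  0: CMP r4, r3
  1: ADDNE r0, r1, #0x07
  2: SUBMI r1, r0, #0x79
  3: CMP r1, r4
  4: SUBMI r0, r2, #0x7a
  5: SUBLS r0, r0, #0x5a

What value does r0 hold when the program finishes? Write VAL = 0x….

[0] flags=0010 → (cmp)
[1] flags=0010 NE?T → r0=0x64
[2] flags=0010 MI?F → skip
[3] flags=0000 → (cmp)
[4] flags=0000 MI?F → skip
[5] flags=0000 LS?T → r0=0x0a

VAL = 0x0a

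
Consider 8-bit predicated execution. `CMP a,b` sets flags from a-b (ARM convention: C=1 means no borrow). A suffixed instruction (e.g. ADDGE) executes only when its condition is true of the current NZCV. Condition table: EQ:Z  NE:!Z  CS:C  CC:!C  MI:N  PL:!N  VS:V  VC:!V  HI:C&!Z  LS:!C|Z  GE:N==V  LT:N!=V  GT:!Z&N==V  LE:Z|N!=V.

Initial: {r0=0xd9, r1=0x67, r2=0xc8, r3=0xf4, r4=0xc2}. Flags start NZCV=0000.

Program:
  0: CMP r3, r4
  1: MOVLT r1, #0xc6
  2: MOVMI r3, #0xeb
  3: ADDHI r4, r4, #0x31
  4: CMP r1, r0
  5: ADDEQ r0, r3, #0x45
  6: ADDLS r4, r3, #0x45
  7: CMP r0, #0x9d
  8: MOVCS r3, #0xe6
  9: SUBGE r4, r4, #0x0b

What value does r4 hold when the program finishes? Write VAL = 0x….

0: ✓ CMP  NZCV=0010
1: · MOVLT
2: · MOVMI
3: ✓ ADDHI  r4←0xf3
4: ✓ CMP  NZCV=1001
5: · ADDEQ
6: ✓ ADDLS  r4←0x39
7: ✓ CMP  NZCV=0010
8: ✓ MOVCS  r3←0xe6
9: ✓ SUBGE  r4←0x2e

VAL = 0x2e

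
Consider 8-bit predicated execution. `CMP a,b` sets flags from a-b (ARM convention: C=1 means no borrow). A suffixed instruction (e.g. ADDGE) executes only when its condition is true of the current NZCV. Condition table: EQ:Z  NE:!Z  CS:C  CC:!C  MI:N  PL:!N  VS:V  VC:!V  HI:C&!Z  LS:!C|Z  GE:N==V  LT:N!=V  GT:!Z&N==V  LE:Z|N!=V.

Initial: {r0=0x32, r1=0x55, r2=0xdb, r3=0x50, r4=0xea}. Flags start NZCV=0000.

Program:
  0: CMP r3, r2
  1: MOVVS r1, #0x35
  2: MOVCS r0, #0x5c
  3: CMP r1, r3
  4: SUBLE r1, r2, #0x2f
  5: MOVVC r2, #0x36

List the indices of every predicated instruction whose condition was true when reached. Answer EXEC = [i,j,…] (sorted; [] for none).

0: ✓ CMP  NZCV=0000
1: · MOVVS
2: · MOVCS
3: ✓ CMP  NZCV=0010
4: · SUBLE
5: ✓ MOVVC  r2←0x36

EXEC = [5]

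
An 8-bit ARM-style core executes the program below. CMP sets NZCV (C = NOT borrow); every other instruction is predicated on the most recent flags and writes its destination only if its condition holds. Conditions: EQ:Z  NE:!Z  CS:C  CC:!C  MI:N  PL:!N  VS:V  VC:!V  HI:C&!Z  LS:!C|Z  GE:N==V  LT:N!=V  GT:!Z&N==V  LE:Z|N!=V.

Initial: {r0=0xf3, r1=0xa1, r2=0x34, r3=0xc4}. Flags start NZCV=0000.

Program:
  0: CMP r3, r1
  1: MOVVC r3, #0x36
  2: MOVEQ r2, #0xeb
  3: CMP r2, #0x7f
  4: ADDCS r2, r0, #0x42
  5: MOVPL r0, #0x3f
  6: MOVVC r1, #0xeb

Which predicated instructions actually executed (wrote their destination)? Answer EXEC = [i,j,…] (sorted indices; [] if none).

[0] flags=0010 → (cmp)
[1] flags=0010 VC?T → r3=0x36
[2] flags=0010 EQ?F → skip
[3] flags=1000 → (cmp)
[4] flags=1000 CS?F → skip
[5] flags=1000 PL?F → skip
[6] flags=1000 VC?T → r1=0xeb

EXEC = [1,6]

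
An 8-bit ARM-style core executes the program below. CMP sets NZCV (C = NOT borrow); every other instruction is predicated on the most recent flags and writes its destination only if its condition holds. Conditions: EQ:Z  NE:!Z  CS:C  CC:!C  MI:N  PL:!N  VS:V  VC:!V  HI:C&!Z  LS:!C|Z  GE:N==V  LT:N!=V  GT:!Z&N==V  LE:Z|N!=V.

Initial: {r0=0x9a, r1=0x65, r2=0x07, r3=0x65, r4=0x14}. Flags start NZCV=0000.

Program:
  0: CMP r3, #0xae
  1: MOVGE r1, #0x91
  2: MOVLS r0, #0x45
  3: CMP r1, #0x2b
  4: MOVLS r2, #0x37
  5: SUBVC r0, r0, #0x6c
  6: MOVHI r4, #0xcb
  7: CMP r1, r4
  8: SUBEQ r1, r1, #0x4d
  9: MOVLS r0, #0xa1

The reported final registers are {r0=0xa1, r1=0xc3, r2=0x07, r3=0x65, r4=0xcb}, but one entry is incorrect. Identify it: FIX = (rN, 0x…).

0: ✓ CMP  NZCV=1001
1: ✓ MOVGE  r1←0x91
2: ✓ MOVLS  r0←0x45
3: ✓ CMP  NZCV=0011
4: · MOVLS
5: · SUBVC
6: ✓ MOVHI  r4←0xcb
7: ✓ CMP  NZCV=1000
8: · SUBEQ
9: ✓ MOVLS  r0←0xa1

FIX = (r1, 0x91)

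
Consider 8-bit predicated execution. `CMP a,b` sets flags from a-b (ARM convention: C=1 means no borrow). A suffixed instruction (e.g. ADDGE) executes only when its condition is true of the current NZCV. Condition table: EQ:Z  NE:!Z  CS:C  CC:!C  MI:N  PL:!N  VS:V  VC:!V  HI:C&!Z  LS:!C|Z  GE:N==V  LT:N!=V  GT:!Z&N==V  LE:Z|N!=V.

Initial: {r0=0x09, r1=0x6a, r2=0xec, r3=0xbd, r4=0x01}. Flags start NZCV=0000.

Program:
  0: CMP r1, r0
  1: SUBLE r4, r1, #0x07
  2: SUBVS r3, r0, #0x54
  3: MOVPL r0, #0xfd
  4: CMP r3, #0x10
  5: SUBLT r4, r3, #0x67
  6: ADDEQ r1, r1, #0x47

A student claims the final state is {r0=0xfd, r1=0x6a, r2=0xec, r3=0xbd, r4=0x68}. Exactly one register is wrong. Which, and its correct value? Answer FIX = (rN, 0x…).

FIX = (r4, 0x56)

0: ✓ CMP  NZCV=0010
1: · SUBLE
2: · SUBVS
3: ✓ MOVPL  r0←0xfd
4: ✓ CMP  NZCV=1010
5: ✓ SUBLT  r4←0x56
6: · ADDEQ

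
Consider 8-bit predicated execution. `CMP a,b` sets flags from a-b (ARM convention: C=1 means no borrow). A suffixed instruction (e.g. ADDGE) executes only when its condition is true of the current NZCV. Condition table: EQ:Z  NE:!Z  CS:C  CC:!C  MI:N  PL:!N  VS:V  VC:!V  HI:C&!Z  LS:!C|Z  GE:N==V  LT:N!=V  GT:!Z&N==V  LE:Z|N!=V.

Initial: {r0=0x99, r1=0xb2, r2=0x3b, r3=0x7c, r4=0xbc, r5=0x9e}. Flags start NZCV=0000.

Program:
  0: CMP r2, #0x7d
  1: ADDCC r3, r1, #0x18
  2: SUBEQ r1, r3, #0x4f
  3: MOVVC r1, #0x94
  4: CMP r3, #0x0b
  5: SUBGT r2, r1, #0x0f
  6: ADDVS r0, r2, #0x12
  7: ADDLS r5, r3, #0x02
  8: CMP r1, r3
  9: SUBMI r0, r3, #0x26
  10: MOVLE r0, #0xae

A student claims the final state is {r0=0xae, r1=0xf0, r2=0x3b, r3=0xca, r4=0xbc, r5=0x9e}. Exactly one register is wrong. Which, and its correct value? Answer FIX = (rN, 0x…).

FIX = (r1, 0x94)

[0] flags=1000 → (cmp)
[1] flags=1000 CC?T → r3=0xca
[2] flags=1000 EQ?F → skip
[3] flags=1000 VC?T → r1=0x94
[4] flags=1010 → (cmp)
[5] flags=1010 GT?F → skip
[6] flags=1010 VS?F → skip
[7] flags=1010 LS?F → skip
[8] flags=1000 → (cmp)
[9] flags=1000 MI?T → r0=0xa4
[10] flags=1000 LE?T → r0=0xae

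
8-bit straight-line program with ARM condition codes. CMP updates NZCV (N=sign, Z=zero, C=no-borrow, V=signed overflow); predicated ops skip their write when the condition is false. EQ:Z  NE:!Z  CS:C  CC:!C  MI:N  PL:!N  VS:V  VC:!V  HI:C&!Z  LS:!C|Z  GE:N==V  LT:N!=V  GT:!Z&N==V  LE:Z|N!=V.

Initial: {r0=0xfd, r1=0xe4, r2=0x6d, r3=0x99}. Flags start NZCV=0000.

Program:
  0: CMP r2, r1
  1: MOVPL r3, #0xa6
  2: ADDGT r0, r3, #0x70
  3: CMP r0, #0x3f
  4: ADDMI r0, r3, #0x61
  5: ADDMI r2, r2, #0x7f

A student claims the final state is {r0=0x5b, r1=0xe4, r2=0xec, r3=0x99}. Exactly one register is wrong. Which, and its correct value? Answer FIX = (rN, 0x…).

[0] flags=1001 → (cmp)
[1] flags=1001 PL?F → skip
[2] flags=1001 GT?T → r0=0x09
[3] flags=1000 → (cmp)
[4] flags=1000 MI?T → r0=0xfa
[5] flags=1000 MI?T → r2=0xec

FIX = (r0, 0xfa)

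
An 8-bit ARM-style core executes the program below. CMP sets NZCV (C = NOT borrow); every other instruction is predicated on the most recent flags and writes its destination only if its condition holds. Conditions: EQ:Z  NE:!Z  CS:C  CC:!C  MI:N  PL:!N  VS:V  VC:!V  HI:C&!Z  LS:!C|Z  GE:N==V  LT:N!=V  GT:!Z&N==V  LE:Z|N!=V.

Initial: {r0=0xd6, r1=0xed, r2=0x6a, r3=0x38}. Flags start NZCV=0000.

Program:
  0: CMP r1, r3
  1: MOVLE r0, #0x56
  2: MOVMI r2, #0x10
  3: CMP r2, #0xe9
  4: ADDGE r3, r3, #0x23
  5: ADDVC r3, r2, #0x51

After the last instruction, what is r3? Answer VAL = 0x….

0: ✓ CMP  NZCV=1010
1: ✓ MOVLE  r0←0x56
2: ✓ MOVMI  r2←0x10
3: ✓ CMP  NZCV=0000
4: ✓ ADDGE  r3←0x5b
5: ✓ ADDVC  r3←0x61

VAL = 0x61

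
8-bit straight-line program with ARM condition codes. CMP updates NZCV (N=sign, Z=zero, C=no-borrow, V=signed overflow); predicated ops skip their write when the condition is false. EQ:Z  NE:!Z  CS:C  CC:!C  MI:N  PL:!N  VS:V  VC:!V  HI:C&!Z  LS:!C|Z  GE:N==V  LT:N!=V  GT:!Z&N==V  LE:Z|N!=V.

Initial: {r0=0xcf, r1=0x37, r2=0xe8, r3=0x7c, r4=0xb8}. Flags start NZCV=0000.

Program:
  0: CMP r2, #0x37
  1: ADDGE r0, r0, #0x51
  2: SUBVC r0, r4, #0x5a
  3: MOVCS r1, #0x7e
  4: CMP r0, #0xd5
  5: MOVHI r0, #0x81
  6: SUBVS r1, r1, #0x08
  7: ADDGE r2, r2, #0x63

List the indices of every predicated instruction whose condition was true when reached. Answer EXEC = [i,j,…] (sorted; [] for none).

EXEC = [2,3,6,7]

0: ✓ CMP  NZCV=1010
1: · ADDGE
2: ✓ SUBVC  r0←0x5e
3: ✓ MOVCS  r1←0x7e
4: ✓ CMP  NZCV=1001
5: · MOVHI
6: ✓ SUBVS  r1←0x76
7: ✓ ADDGE  r2←0x4b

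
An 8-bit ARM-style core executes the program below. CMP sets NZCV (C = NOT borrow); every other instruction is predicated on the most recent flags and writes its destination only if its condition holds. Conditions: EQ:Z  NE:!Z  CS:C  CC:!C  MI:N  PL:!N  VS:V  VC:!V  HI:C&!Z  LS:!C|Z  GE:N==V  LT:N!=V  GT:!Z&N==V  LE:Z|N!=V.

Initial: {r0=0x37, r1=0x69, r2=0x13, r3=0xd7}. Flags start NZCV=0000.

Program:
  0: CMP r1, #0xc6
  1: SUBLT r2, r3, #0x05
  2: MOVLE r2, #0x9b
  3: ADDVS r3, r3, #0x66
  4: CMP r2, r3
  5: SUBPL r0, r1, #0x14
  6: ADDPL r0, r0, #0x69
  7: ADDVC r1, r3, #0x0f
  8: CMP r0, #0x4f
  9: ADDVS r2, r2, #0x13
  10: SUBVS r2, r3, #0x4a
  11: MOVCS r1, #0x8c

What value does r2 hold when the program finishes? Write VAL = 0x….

[0] flags=1001 → (cmp)
[1] flags=1001 LT?F → skip
[2] flags=1001 LE?F → skip
[3] flags=1001 VS?T → r3=0x3d
[4] flags=1000 → (cmp)
[5] flags=1000 PL?F → skip
[6] flags=1000 PL?F → skip
[7] flags=1000 VC?T → r1=0x4c
[8] flags=1000 → (cmp)
[9] flags=1000 VS?F → skip
[10] flags=1000 VS?F → skip
[11] flags=1000 CS?F → skip

VAL = 0x13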